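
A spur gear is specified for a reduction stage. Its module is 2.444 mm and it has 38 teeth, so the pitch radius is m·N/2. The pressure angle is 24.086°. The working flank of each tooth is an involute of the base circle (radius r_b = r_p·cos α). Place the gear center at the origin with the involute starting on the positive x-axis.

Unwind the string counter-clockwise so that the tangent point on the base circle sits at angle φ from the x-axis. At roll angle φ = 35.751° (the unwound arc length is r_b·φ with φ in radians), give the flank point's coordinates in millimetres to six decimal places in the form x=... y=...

x=49.859613 y=3.301152

pitch radius r_p = m·N/2 = 2.444·38/2 = 46.436000
base radius r_b = r_p·cos α = 46.436000·cos 24.086° = 42.393000
roll angle φ = 35.751° = 0.62397266 rad
x = r_b·(cos φ + φ·sin φ) = 42.393000·(0.81156378 + 0.62397266·0.58426383) = 49.859613
y = r_b·(sin φ − φ·cos φ) = 42.393000·(0.58426383 − 0.62397266·0.81156378) = 3.301152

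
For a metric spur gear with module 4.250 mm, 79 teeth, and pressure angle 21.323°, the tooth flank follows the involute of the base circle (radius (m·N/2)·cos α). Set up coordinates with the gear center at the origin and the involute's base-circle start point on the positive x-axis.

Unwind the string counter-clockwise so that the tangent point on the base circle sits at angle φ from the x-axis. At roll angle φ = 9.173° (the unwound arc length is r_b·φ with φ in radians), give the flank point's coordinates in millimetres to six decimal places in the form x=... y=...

pitch radius r_p = m·N/2 = 4.250·79/2 = 167.875000
base radius r_b = r_p·cos α = 167.875000·cos 21.323° = 156.383173
roll angle φ = 9.173° = 0.16009905 rad
x = r_b·(cos φ + φ·sin φ) = 156.383173·(0.98721150 + 0.16009905·0.15941599) = 158.374532
y = r_b·(sin φ − φ·cos φ) = 156.383173·(0.15941599 − 0.16009905·0.98721150) = 0.213364

x=158.374532 y=0.213364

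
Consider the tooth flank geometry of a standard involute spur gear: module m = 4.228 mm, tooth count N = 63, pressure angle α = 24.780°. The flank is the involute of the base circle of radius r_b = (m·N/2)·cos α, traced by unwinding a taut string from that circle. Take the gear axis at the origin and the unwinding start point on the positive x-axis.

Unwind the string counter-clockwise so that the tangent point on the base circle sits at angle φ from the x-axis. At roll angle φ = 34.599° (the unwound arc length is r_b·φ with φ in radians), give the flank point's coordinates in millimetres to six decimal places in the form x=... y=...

x=140.996450 y=8.556109

pitch radius r_p = m·N/2 = 4.228·63/2 = 133.182000
base radius r_b = r_p·cos α = 133.182000·cos 24.780° = 120.919113
roll angle φ = 34.599° = 0.60386647 rad
x = r_b·(cos φ + φ·sin φ) = 120.919113·(0.82314628 + 0.60386647·0.56782938) = 140.996450
y = r_b·(sin φ − φ·cos φ) = 120.919113·(0.56782938 − 0.60386647·0.82314628) = 8.556109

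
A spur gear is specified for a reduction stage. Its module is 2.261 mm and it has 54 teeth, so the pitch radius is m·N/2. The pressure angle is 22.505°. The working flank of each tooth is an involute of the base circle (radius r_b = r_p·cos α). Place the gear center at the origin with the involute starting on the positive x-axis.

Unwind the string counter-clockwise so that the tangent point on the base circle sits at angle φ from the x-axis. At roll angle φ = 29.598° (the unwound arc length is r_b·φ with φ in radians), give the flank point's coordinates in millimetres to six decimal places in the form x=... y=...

pitch radius r_p = m·N/2 = 2.261·54/2 = 61.047000
base radius r_b = r_p·cos α = 61.047000·cos 22.505° = 56.398035
roll angle φ = 29.598° = 0.51658255 rad
x = r_b·(cos φ + φ·sin φ) = 56.398035·(0.86951217 + 0.51658255·0.49391152) = 63.428515
y = r_b·(sin φ − φ·cos φ) = 56.398035·(0.49391152 − 0.51658255·0.86951217) = 2.523062

x=63.428515 y=2.523062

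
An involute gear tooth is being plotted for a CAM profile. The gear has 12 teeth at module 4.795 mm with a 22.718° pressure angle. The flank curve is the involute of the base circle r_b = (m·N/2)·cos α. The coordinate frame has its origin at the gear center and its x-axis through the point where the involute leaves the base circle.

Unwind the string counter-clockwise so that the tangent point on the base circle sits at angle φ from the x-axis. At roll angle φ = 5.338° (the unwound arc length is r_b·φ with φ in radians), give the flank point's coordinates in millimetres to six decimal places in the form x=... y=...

pitch radius r_p = m·N/2 = 4.795·12/2 = 28.770000
base radius r_b = r_p·cos α = 28.770000·cos 22.718° = 26.537932
roll angle φ = 5.338° = 0.09316568 rad
x = r_b·(cos φ + φ·sin φ) = 26.537932·(0.99566322 + 0.09316568·0.09303096) = 26.652854
y = r_b·(sin φ − φ·cos φ) = 26.537932·(0.09303096 − 0.09316568·0.99566322) = 0.007147

x=26.652854 y=0.007147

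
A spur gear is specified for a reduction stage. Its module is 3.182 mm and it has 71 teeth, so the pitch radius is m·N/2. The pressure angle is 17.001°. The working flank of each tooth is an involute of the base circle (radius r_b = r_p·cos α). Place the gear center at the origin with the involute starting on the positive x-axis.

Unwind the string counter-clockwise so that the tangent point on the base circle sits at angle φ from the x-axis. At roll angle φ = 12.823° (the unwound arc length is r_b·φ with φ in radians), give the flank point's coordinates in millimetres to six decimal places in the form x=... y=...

pitch radius r_p = m·N/2 = 3.182·71/2 = 112.961000
base radius r_b = r_p·cos α = 112.961000·cos 17.001° = 108.024565
roll angle φ = 12.823° = 0.22380357 rad
x = r_b·(cos φ + φ·sin φ) = 108.024565·(0.97506034 + 0.22380357·0.22193993) = 110.696152
y = r_b·(sin φ − φ·cos φ) = 108.024565·(0.22193993 − 0.22380357·0.97506034) = 0.401629

x=110.696152 y=0.401629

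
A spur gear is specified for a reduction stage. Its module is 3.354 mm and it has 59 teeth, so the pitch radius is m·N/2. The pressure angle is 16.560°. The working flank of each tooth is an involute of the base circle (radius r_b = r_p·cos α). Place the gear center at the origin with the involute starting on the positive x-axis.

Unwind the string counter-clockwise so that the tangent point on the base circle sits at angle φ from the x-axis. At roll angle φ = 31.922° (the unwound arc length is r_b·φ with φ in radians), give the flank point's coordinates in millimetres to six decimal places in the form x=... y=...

pitch radius r_p = m·N/2 = 3.354·59/2 = 98.943000
base radius r_b = r_p·cos α = 98.943000·cos 16.560° = 94.839021
roll angle φ = 31.922° = 0.55714400 rad
x = r_b·(cos φ + φ·sin φ) = 94.839021·(0.84876872 + 0.55714400·0.52876428) = 108.435766
y = r_b·(sin φ − φ·cos φ) = 94.839021·(0.52876428 − 0.55714400·0.84876872) = 5.299403

x=108.435766 y=5.299403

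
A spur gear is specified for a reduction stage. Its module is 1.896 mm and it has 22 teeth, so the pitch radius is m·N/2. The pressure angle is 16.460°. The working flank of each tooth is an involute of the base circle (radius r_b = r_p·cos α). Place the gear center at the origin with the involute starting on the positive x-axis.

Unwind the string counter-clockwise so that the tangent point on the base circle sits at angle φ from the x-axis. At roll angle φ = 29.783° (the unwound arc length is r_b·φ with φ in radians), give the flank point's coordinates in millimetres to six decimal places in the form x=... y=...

pitch radius r_p = m·N/2 = 1.896·22/2 = 20.856000
base radius r_b = r_p·cos α = 20.856000·cos 16.460° = 20.001275
roll angle φ = 29.783° = 0.51981141 rad
x = r_b·(cos φ + φ·sin φ) = 20.001275·(0.86791287 + 0.51981141·0.49671647) = 22.523671
y = r_b·(sin φ − φ·cos φ) = 20.001275·(0.49671647 − 0.51981141·0.86791287) = 0.911367

x=22.523671 y=0.911367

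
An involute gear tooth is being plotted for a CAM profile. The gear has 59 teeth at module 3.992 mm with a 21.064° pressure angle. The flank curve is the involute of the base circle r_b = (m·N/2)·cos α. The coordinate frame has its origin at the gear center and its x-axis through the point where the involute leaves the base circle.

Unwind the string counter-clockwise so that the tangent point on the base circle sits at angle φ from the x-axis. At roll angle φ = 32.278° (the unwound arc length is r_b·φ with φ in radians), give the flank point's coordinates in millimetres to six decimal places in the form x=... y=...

x=125.974282 y=6.343984

pitch radius r_p = m·N/2 = 3.992·59/2 = 117.764000
base radius r_b = r_p·cos α = 117.764000·cos 21.064° = 109.894956
roll angle φ = 32.278° = 0.56335738 rad
x = r_b·(cos φ + φ·sin φ) = 109.894956·(0.84546695 + 0.56335738·0.53402775) = 125.974282
y = r_b·(sin φ − φ·cos φ) = 109.894956·(0.53402775 − 0.56335738·0.84546695) = 6.343984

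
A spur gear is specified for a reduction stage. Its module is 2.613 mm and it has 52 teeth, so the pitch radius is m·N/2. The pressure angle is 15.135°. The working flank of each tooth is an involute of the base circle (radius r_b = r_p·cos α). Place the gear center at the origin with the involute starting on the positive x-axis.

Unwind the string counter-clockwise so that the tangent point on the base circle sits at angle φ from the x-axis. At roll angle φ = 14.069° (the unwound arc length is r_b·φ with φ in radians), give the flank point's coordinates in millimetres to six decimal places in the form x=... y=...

pitch radius r_p = m·N/2 = 2.613·52/2 = 67.938000
base radius r_b = r_p·cos α = 67.938000·cos 15.135° = 65.581456
roll angle φ = 14.069° = 0.24555037 rad
x = r_b·(cos φ + φ·sin φ) = 65.581456·(0.97000368 + 0.24555037·0.24309022) = 67.528870
y = r_b·(sin φ − φ·cos φ) = 65.581456·(0.24309022 − 0.24555037·0.97000368) = 0.321707

x=67.528870 y=0.321707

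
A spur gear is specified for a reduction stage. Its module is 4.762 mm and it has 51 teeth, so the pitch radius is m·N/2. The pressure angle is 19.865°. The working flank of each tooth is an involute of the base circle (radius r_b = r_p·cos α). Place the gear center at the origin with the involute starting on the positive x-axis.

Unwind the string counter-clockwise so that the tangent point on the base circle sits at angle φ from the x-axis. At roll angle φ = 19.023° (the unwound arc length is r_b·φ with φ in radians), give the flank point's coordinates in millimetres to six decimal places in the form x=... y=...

x=120.327561 y=1.377969

pitch radius r_p = m·N/2 = 4.762·51/2 = 121.431000
base radius r_b = r_p·cos α = 121.431000·cos 19.865° = 114.205355
roll angle φ = 19.023° = 0.33201398 rad
x = r_b·(cos φ + φ·sin φ) = 114.205355·(0.94538781 + 0.33201398·0.32594768) = 120.327561
y = r_b·(sin φ − φ·cos φ) = 114.205355·(0.32594768 − 0.33201398·0.94538781) = 1.377969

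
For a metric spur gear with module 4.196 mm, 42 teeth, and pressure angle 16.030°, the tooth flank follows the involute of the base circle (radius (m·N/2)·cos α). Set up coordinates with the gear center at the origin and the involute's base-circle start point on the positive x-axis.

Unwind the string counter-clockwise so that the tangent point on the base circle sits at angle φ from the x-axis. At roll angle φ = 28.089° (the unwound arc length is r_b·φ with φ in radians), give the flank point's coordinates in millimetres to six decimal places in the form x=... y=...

pitch radius r_p = m·N/2 = 4.196·42/2 = 88.116000
base radius r_b = r_p·cos α = 88.116000·cos 16.030° = 84.689807
roll angle φ = 28.089° = 0.49024553 rad
x = r_b·(cos φ + φ·sin φ) = 84.689807·(0.88221728 + 0.49024553·0.47084252) = 94.263627
y = r_b·(sin φ − φ·cos φ) = 84.689807·(0.47084252 − 0.49024553·0.88221728) = 3.246959

x=94.263627 y=3.246959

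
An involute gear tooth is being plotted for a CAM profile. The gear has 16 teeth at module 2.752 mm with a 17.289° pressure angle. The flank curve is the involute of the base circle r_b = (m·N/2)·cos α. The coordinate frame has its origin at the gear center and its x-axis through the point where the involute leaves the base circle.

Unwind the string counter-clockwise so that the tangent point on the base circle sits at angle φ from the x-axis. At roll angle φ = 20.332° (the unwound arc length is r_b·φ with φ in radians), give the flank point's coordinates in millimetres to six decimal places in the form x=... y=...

pitch radius r_p = m·N/2 = 2.752·16/2 = 22.016000
base radius r_b = r_p·cos α = 22.016000·cos 17.289° = 21.021270
roll angle φ = 20.332° = 0.35486034 rad
x = r_b·(cos φ + φ·sin φ) = 21.021270·(0.93769502 + 0.35486034·0.34745941) = 22.303454
y = r_b·(sin φ − φ·cos φ) = 21.021270·(0.34745941 − 0.35486034·0.93769502) = 0.309194

x=22.303454 y=0.309194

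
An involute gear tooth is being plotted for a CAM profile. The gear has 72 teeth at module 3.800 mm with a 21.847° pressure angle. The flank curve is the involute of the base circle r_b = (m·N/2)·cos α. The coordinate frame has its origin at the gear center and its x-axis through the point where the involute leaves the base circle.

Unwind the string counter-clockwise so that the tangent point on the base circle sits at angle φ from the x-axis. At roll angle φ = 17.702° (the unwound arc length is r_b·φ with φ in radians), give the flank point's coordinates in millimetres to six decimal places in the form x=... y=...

x=132.891506 y=1.236361

pitch radius r_p = m·N/2 = 3.800·72/2 = 136.800000
base radius r_b = r_p·cos α = 136.800000·cos 21.847° = 126.975144
roll angle φ = 17.702° = 0.30895818 rad
x = r_b·(cos φ + φ·sin φ) = 126.975144·(0.95265087 + 0.30895818·0.30406631) = 132.891506
y = r_b·(sin φ − φ·cos φ) = 126.975144·(0.30406631 − 0.30895818·0.95265087) = 1.236361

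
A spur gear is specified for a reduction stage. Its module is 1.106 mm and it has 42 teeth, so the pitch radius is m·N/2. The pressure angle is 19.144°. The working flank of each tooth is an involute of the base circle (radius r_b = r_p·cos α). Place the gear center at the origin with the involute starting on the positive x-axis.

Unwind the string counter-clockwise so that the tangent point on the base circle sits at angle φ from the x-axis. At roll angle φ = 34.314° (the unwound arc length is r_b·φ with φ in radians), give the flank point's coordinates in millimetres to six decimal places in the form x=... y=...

x=25.530581 y=1.515425

pitch radius r_p = m·N/2 = 1.106·42/2 = 23.226000
base radius r_b = r_p·cos α = 23.226000·cos 19.144° = 21.941541
roll angle φ = 34.314° = 0.59889228 rad
x = r_b·(cos φ + φ·sin φ) = 21.941541·(0.82596057 + 0.59889228·0.56372789) = 25.530581
y = r_b·(sin φ − φ·cos φ) = 21.941541·(0.56372789 − 0.59889228·0.82596057) = 1.515425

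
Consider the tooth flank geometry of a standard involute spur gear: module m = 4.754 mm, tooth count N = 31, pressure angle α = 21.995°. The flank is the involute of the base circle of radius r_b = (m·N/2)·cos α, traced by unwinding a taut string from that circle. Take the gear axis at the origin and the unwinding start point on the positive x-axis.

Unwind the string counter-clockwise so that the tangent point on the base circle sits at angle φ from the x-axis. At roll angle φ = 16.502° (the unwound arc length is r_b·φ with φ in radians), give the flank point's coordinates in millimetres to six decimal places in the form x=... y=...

pitch radius r_p = m·N/2 = 4.754·31/2 = 73.687000
base radius r_b = r_p·cos α = 73.687000·cos 21.995° = 68.323805
roll angle φ = 16.502° = 0.28801423 rad
x = r_b·(cos φ + φ·sin φ) = 68.323805·(0.95880982 + 0.28801423·0.28404881) = 71.099113
y = r_b·(sin φ − φ·cos φ) = 68.323805·(0.28404881 − 0.28801423·0.95880982) = 0.539617

x=71.099113 y=0.539617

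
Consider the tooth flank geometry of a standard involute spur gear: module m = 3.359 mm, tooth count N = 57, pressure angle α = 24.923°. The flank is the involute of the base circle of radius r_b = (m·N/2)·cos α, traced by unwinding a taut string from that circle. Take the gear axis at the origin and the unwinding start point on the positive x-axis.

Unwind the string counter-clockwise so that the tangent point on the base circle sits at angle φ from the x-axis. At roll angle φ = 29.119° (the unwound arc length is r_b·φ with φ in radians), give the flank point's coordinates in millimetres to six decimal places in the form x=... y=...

x=97.314755 y=3.701548

pitch radius r_p = m·N/2 = 3.359·57/2 = 95.731500
base radius r_b = r_p·cos α = 95.731500·cos 24.923° = 86.816497
roll angle φ = 29.119° = 0.50822242 rad
x = r_b·(cos φ + φ·sin φ) = 86.816497·(0.87361090 + 0.50822242·0.48662511) = 97.314755
y = r_b·(sin φ − φ·cos φ) = 86.816497·(0.48662511 − 0.50822242·0.87361090) = 3.701548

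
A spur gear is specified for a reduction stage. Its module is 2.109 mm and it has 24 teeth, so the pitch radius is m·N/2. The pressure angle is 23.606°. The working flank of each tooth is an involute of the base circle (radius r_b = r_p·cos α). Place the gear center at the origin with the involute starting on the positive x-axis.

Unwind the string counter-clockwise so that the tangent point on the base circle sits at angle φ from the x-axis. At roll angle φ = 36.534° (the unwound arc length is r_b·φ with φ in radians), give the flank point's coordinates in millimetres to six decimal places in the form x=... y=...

pitch radius r_p = m·N/2 = 2.109·24/2 = 25.308000
base radius r_b = r_p·cos α = 25.308000·cos 23.606° = 23.190247
roll angle φ = 36.534° = 0.63763859 rad
x = r_b·(cos φ + φ·sin φ) = 23.190247·(0.80350374 + 0.63763859·0.59529970) = 27.436145
y = r_b·(sin φ − φ·cos φ) = 23.190247·(0.59529970 − 0.63763859·0.80350374) = 1.923740

x=27.436145 y=1.923740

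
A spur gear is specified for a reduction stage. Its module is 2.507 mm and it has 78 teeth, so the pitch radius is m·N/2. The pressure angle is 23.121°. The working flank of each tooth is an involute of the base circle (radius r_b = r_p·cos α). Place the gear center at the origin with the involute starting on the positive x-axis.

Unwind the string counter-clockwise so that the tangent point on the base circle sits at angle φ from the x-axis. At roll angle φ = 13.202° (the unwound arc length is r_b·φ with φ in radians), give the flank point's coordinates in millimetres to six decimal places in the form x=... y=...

x=92.275086 y=0.364735

pitch radius r_p = m·N/2 = 2.507·78/2 = 97.773000
base radius r_b = r_p·cos α = 97.773000·cos 23.121° = 89.919642
roll angle φ = 13.202° = 0.23041837 rad
x = r_b·(cos φ + φ·sin φ) = 89.919642·(0.97357093 + 0.23041837·0.22838485) = 92.275086
y = r_b·(sin φ − φ·cos φ) = 89.919642·(0.22838485 − 0.23041837·0.97357093) = 0.364735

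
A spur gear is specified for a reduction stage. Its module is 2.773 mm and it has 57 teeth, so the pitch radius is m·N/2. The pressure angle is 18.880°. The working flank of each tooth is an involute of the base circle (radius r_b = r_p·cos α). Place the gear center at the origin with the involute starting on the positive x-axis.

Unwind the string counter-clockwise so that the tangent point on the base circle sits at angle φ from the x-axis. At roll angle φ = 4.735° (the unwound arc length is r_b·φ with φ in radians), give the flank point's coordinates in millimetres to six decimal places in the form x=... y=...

x=75.033448 y=0.014059

pitch radius r_p = m·N/2 = 2.773·57/2 = 79.030500
base radius r_b = r_p·cos α = 79.030500·cos 18.880° = 74.778530
roll angle φ = 4.735° = 0.08264134 rad
x = r_b·(cos φ + φ·sin φ) = 74.778530·(0.99658715 + 0.08264134·0.08254730) = 75.033448
y = r_b·(sin φ − φ·cos φ) = 74.778530·(0.08254730 − 0.08264134·0.99658715) = 0.014059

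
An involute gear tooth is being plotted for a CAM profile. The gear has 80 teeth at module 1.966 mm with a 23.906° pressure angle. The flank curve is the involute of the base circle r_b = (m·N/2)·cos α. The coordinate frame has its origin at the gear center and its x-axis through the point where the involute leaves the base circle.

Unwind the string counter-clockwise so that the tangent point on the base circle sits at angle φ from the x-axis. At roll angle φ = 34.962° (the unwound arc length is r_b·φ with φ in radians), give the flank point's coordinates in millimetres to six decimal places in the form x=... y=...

pitch radius r_p = m·N/2 = 1.966·80/2 = 78.640000
base radius r_b = r_p·cos α = 78.640000·cos 23.906° = 71.893594
roll angle φ = 34.962° = 0.61020201 rad
x = r_b·(cos φ + φ·sin φ) = 71.893594·(0.81953227 + 0.61020201·0.57303303) = 84.057860
y = r_b·(sin φ − φ·cos φ) = 71.893594·(0.57303303 − 0.61020201·0.81953227) = 5.244838

x=84.057860 y=5.244838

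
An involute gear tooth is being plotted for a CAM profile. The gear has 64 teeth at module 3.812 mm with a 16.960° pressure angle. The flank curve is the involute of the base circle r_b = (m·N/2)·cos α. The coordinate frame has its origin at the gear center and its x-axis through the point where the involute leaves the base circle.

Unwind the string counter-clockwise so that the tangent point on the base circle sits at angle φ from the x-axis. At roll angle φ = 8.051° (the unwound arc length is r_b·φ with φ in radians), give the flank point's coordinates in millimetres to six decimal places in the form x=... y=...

x=117.824973 y=0.107695

pitch radius r_p = m·N/2 = 3.812·64/2 = 121.984000
base radius r_b = r_p·cos α = 121.984000·cos 16.960° = 116.678750
roll angle φ = 8.051° = 0.14051646 rad
x = r_b·(cos φ + φ·sin φ) = 116.678750·(0.99014380 + 0.14051646·0.14005450) = 117.824973
y = r_b·(sin φ − φ·cos φ) = 116.678750·(0.14005450 − 0.14051646·0.99014380) = 0.107695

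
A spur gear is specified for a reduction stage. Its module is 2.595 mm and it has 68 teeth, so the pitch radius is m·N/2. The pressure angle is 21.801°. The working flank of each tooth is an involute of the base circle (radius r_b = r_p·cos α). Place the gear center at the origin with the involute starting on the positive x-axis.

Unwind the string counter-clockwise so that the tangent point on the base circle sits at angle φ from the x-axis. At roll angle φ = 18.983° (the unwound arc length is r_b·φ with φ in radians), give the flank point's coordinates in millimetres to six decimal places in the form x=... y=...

x=86.293269 y=0.982243

pitch radius r_p = m·N/2 = 2.595·68/2 = 88.230000
base radius r_b = r_p·cos α = 88.230000·cos 21.801° = 81.919733
roll angle φ = 18.983° = 0.33131585 rad
x = r_b·(cos φ + φ·sin φ) = 81.919733·(0.94561513 + 0.33131585·0.32528760) = 86.293269
y = r_b·(sin φ − φ·cos φ) = 81.919733·(0.32528760 − 0.33131585·0.94561513) = 0.982243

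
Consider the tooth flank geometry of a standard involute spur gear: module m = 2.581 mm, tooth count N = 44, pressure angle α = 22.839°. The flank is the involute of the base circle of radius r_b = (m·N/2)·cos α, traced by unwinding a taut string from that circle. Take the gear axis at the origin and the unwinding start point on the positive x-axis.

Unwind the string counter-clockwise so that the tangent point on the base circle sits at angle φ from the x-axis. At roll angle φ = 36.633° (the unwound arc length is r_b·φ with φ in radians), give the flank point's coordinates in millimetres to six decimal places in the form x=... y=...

x=61.957737 y=4.375449

pitch radius r_p = m·N/2 = 2.581·44/2 = 56.782000
base radius r_b = r_p·cos α = 56.782000·cos 22.839° = 52.330244
roll angle φ = 36.633° = 0.63936646 rad
x = r_b·(cos φ + φ·sin φ) = 52.330244·(0.80247394 + 0.63936646·0.59668717) = 61.957737
y = r_b·(sin φ − φ·cos φ) = 52.330244·(0.59668717 − 0.63936646·0.80247394) = 4.375449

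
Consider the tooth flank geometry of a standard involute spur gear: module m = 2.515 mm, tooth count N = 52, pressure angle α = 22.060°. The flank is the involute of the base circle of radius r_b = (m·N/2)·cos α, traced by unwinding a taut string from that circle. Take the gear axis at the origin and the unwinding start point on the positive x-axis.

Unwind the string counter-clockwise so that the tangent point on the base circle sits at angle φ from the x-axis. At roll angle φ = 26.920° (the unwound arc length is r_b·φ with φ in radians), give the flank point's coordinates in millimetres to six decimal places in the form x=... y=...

x=66.927316 y=2.049329

pitch radius r_p = m·N/2 = 2.515·52/2 = 65.390000
base radius r_b = r_p·cos α = 65.390000·cos 22.060° = 60.602867
roll angle φ = 26.920° = 0.46984263 rad
x = r_b·(cos φ + φ·sin φ) = 60.602867·(0.89163955 + 0.46984263·0.45274598) = 66.927316
y = r_b·(sin φ − φ·cos φ) = 60.602867·(0.45274598 − 0.46984263·0.89163955) = 2.049329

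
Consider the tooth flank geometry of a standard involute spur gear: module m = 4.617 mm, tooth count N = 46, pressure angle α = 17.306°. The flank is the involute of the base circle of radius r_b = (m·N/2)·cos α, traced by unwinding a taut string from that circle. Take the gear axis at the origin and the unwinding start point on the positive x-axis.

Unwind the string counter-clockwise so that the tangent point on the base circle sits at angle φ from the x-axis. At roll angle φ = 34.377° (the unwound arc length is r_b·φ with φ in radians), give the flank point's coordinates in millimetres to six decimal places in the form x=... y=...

pitch radius r_p = m·N/2 = 4.617·46/2 = 106.191000
base radius r_b = r_p·cos α = 106.191000·cos 17.306° = 101.383697
roll angle φ = 34.377° = 0.59999184 rad
x = r_b·(cos φ + φ·sin φ) = 101.383697·(0.82534022 + 0.59999184·0.56463574) = 118.022490
y = r_b·(sin φ − φ·cos φ) = 101.383697·(0.56463574 − 0.59999184·0.82534022) = 7.039915

x=118.022490 y=7.039915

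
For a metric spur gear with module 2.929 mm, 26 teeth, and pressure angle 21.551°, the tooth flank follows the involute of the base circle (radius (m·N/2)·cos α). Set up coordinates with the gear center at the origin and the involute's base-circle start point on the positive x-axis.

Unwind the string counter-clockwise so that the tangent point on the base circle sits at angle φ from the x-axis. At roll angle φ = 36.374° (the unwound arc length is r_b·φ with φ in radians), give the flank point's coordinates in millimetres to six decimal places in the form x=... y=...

x=41.848602 y=2.900460

pitch radius r_p = m·N/2 = 2.929·26/2 = 38.077000
base radius r_b = r_p·cos α = 38.077000·cos 21.551° = 35.415074
roll angle φ = 36.374° = 0.63484606 rad
x = r_b·(cos φ + φ·sin φ) = 35.415074·(0.80516300 + 0.63484606·0.59305358) = 41.848602
y = r_b·(sin φ − φ·cos φ) = 35.415074·(0.59305358 − 0.63484606·0.80516300) = 2.900460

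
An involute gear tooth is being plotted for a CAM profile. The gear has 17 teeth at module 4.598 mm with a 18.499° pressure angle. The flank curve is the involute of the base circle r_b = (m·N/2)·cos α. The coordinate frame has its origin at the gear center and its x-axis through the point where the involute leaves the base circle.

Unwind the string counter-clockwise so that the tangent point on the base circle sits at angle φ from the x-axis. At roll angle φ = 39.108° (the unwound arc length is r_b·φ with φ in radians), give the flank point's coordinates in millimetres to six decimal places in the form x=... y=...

x=44.717488 y=3.748734

pitch radius r_p = m·N/2 = 4.598·17/2 = 39.083000
base radius r_b = r_p·cos α = 39.083000·cos 18.499° = 37.063550
roll angle φ = 39.108° = 0.68256336 rad
x = r_b·(cos φ + φ·sin φ) = 37.063550·(0.77595834 + 0.68256336·0.63078416) = 44.717488
y = r_b·(sin φ − φ·cos φ) = 37.063550·(0.63078416 − 0.68256336·0.77595834) = 3.748734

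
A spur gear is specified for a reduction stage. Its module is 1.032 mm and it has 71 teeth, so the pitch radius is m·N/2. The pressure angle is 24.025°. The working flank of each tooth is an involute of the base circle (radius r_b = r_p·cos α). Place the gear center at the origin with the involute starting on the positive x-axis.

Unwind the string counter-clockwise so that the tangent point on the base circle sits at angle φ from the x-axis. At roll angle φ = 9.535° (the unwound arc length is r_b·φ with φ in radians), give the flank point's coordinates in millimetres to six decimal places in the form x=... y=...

x=33.922305 y=0.051265

pitch radius r_p = m·N/2 = 1.032·71/2 = 36.636000
base radius r_b = r_p·cos α = 36.636000·cos 24.025° = 33.462146
roll angle φ = 9.535° = 0.16641714 rad
x = r_b·(cos φ + φ·sin φ) = 33.462146·(0.98618460 + 0.16641714·0.16565006) = 33.922305
y = r_b·(sin φ − φ·cos φ) = 33.462146·(0.16565006 − 0.16641714·0.98618460) = 0.051265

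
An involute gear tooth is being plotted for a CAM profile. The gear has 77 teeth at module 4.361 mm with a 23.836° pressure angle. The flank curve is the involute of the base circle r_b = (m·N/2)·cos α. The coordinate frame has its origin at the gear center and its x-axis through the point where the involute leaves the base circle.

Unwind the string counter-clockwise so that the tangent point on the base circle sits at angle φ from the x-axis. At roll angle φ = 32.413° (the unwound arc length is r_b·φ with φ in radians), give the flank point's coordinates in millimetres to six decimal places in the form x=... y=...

pitch radius r_p = m·N/2 = 4.361·77/2 = 167.898500
base radius r_b = r_p·cos α = 167.898500·cos 23.836° = 153.577754
roll angle φ = 32.413° = 0.56571357 rad
x = r_b·(cos φ + φ·sin φ) = 153.577754·(0.84420633 + 0.56571357·0.53601835) = 176.221133
y = r_b·(sin φ − φ·cos φ) = 153.577754·(0.53601835 − 0.56571357·0.84420633) = 8.974988

x=176.221133 y=8.974988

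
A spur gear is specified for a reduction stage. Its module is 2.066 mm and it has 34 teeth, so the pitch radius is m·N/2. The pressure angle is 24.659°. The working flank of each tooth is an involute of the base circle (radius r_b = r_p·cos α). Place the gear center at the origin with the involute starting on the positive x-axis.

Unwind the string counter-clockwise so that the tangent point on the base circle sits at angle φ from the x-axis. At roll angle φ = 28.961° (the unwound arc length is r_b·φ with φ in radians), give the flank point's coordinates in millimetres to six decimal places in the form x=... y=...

pitch radius r_p = m·N/2 = 2.066·34/2 = 35.122000
base radius r_b = r_p·cos α = 35.122000·cos 24.659° = 31.919118
roll angle φ = 28.961° = 0.50546480 rad
x = r_b·(cos φ + φ·sin φ) = 31.919118·(0.87494950 + 0.50546480·0.48421417) = 35.739924
y = r_b·(sin φ − φ·cos φ) = 31.919118·(0.48421417 − 0.50546480·0.87494950) = 1.339262

x=35.739924 y=1.339262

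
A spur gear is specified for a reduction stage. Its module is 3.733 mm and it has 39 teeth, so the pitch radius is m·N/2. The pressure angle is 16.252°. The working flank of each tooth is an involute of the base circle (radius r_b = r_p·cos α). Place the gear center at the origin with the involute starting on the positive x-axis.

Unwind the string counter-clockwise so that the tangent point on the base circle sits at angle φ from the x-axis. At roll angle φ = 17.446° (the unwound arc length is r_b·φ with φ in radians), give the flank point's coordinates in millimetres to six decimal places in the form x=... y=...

pitch radius r_p = m·N/2 = 3.733·39/2 = 72.793500
base radius r_b = r_p·cos α = 72.793500·cos 16.252° = 69.884678
roll angle φ = 17.446° = 0.30449014 rad
x = r_b·(cos φ + φ·sin φ) = 69.884678·(0.95399994 + 0.30449014·0.29980681) = 73.049626
y = r_b·(sin φ − φ·cos φ) = 69.884678·(0.29980681 − 0.30449014·0.95399994) = 0.651551

x=73.049626 y=0.651551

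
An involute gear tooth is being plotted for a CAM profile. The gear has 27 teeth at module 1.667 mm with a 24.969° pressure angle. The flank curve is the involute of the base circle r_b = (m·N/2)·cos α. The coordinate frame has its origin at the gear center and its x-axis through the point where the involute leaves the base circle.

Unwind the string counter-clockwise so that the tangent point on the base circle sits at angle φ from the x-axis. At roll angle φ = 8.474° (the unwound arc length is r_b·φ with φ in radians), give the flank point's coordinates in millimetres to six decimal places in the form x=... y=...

x=20.623057 y=0.021952

pitch radius r_p = m·N/2 = 1.667·27/2 = 22.504500
base radius r_b = r_p·cos α = 22.504500·cos 24.969° = 20.401146
roll angle φ = 8.474° = 0.14789920 rad
x = r_b·(cos φ + φ·sin φ) = 20.401146·(0.98908284 + 0.14789920·0.14736059) = 20.623057
y = r_b·(sin φ − φ·cos φ) = 20.401146·(0.14736059 − 0.14789920·0.98908284) = 0.021952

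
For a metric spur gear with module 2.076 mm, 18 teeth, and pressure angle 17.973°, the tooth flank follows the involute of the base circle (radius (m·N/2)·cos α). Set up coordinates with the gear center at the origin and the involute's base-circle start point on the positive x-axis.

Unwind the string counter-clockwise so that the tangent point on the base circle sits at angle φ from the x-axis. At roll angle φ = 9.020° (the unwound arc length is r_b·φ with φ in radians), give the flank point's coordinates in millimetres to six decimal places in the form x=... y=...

pitch radius r_p = m·N/2 = 2.076·18/2 = 18.684000
base radius r_b = r_p·cos α = 18.684000·cos 17.973° = 17.772259
roll angle φ = 9.020° = 0.15742870 rad
x = r_b·(cos φ + φ·sin φ) = 17.772259·(0.98763367 + 0.15742870·0.15677922) = 17.991128
y = r_b·(sin φ − φ·cos φ) = 17.772259·(0.15677922 − 0.15742870·0.98763367) = 0.023057

x=17.991128 y=0.023057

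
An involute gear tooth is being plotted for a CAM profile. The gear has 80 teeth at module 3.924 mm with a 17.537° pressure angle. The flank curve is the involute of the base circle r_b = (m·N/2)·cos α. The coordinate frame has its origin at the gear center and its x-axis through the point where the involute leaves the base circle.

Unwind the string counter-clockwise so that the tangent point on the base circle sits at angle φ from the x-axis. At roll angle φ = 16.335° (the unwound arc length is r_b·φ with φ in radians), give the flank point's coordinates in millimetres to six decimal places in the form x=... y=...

x=155.624372 y=1.146711

pitch radius r_p = m·N/2 = 3.924·80/2 = 156.960000
base radius r_b = r_p·cos α = 156.960000·cos 17.537° = 149.664902
roll angle φ = 16.335° = 0.28509953 rad
x = r_b·(cos φ + φ·sin φ) = 149.664902·(0.95963366 + 0.28509953·0.28125297) = 155.624372
y = r_b·(sin φ − φ·cos φ) = 149.664902·(0.28125297 − 0.28509953·0.95963366) = 1.146711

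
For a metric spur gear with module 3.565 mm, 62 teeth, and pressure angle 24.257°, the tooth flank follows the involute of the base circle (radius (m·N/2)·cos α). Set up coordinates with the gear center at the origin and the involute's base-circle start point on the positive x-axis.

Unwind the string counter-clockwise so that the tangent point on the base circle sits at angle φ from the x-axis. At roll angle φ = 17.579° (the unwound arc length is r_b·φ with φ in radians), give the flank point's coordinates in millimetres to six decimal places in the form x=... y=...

x=105.389147 y=0.960901

pitch radius r_p = m·N/2 = 3.565·62/2 = 110.515000
base radius r_b = r_p·cos α = 110.515000·cos 24.257° = 100.757836
roll angle φ = 17.579° = 0.30681143 rad
x = r_b·(cos φ + φ·sin φ) = 100.757836·(0.95330143 + 0.30681143·0.30202051) = 105.389147
y = r_b·(sin φ − φ·cos φ) = 100.757836·(0.30202051 − 0.30681143·0.95330143) = 0.960901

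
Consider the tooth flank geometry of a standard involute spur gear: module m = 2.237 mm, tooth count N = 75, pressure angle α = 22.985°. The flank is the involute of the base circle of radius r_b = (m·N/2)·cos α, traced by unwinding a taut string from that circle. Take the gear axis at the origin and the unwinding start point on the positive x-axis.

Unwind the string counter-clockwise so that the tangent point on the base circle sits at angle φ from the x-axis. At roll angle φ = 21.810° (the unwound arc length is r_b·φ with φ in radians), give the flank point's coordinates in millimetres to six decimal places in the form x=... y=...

pitch radius r_p = m·N/2 = 2.237·75/2 = 83.887500
base radius r_b = r_p·cos α = 83.887500·cos 22.985° = 77.227429
roll angle φ = 21.810° = 0.38065631 rad
x = r_b·(cos φ + φ·sin φ) = 77.227429·(0.92842100 + 0.38065631·0.37152988) = 82.621471
y = r_b·(sin φ − φ·cos φ) = 77.227429·(0.37152988 − 0.38065631·0.92842100) = 1.399405

x=82.621471 y=1.399405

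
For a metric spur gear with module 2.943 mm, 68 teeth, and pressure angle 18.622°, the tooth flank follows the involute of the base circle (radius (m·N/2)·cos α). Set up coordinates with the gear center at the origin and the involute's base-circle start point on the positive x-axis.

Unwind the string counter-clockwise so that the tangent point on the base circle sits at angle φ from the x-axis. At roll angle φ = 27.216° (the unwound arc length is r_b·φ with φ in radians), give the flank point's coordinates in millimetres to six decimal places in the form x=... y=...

x=104.925081 y=3.311830

pitch radius r_p = m·N/2 = 2.943·68/2 = 100.062000
base radius r_b = r_p·cos α = 100.062000·cos 18.622° = 94.823341
roll angle φ = 27.216° = 0.47500881 rad
x = r_b·(cos φ + φ·sin φ) = 94.823341·(0.88928869 + 0.47500881·0.45734628) = 104.925081
y = r_b·(sin φ − φ·cos φ) = 94.823341·(0.45734628 − 0.47500881·0.88928869) = 3.311830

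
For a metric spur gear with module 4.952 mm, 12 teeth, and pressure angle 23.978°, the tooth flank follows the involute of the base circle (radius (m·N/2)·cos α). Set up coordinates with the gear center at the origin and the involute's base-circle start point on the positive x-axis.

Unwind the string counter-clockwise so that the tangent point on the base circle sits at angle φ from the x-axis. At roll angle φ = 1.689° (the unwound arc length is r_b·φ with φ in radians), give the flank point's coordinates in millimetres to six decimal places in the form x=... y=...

pitch radius r_p = m·N/2 = 4.952·12/2 = 29.712000
base radius r_b = r_p·cos α = 29.712000·cos 23.978° = 27.147901
roll angle φ = 1.689° = 0.02947861 rad
x = r_b·(cos φ + φ·sin φ) = 27.147901·(0.99956554 + 0.02947861·0.02947434) = 27.159694
y = r_b·(sin φ − φ·cos φ) = 27.147901·(0.02947434 − 0.02947861·0.99956554) = 0.000232

x=27.159694 y=0.000232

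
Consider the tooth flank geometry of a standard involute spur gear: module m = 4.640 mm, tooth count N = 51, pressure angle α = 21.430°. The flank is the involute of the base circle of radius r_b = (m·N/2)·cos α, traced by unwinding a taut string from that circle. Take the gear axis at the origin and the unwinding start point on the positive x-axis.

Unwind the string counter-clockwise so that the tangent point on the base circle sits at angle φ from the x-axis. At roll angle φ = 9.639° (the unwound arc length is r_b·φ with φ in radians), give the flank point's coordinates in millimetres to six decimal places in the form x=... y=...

pitch radius r_p = m·N/2 = 4.640·51/2 = 118.320000
base radius r_b = r_p·cos α = 118.320000·cos 21.430° = 110.139904
roll angle φ = 9.639° = 0.16823229 rad
x = r_b·(cos φ + φ·sin φ) = 110.139904·(0.98588229 + 0.16823229·0.16743985) = 111.687489
y = r_b·(sin φ − φ·cos φ) = 110.139904·(0.16743985 − 0.16823229·0.98588229) = 0.174310

x=111.687489 y=0.174310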